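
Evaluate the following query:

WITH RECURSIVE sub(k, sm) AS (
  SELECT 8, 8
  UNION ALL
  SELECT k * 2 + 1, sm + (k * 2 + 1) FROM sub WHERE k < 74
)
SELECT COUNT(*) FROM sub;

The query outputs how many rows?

5

Base: k=8, sm=8.
Iteration 1: 8 < 74 holds -> k = 8 * 2 + 1 = 17, sm = 8 + 17 = 25.
Iteration 2: 17 < 74 holds -> k = 17 * 2 + 1 = 35, sm = 25 + 35 = 60.
Iteration 3: 35 < 74 holds -> k = 35 * 2 + 1 = 71, sm = 60 + 71 = 131.
Iteration 4: 71 < 74 holds -> k = 71 * 2 + 1 = 143, sm = 131 + 143 = 274.
Iteration 5: 143 < 74 fails; recursion stops.
Total rows emitted: 5.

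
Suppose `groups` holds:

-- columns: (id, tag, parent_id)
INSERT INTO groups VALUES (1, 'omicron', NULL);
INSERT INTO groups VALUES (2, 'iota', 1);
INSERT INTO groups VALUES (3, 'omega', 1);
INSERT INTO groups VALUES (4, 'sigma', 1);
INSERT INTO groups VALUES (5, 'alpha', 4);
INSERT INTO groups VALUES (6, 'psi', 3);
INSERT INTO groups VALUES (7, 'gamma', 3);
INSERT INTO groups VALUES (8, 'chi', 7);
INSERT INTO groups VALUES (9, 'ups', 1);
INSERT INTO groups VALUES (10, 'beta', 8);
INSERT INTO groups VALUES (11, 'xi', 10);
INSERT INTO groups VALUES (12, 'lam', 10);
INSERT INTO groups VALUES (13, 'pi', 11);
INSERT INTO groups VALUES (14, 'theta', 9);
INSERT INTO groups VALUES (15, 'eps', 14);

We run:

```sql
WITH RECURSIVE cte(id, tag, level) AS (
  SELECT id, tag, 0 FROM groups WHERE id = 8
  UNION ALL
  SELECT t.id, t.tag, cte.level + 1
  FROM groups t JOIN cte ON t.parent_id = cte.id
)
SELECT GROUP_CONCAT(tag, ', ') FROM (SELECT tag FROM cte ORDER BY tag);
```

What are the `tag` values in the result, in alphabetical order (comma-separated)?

Base: id=8 (chi) at level 0.
Iteration 1: rows with parent_id in {8} -> beta (id 10, level 1).
Iteration 2: rows with parent_id in {10} -> xi (id 11, level 2), lam (id 12, level 2).
Iteration 3: rows with parent_id in {11,12} -> pi (id 13, level 3).
Iteration 4: no rows with parent_id in {13}; recursion stops.

beta, chi, lam, pi, xi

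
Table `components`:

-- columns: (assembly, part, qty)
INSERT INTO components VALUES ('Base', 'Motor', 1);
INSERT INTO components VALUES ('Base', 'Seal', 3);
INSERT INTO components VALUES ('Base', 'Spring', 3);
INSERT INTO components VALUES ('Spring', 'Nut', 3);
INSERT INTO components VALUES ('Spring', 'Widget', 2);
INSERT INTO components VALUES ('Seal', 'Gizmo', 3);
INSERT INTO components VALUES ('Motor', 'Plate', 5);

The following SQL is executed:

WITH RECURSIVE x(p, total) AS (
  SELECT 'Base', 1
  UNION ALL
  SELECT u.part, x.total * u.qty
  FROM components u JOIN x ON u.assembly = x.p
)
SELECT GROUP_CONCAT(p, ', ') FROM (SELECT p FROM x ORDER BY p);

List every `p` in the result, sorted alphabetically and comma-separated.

Base, Gizmo, Motor, Nut, Plate, Seal, Spring, Widget

Base: (Base, total=1).
Iteration 1: components of {Base} -> Motor = 1*1 = 1, Seal = 1*3 = 3, Spring = 1*3 = 3.
Iteration 2: components of {Motor,Seal,Spring} -> Gizmo = 3*3 = 9, Nut = 3*3 = 9, Plate = 1*5 = 5, Widget = 3*2 = 6.
Iteration 3: no further components; recursion stops.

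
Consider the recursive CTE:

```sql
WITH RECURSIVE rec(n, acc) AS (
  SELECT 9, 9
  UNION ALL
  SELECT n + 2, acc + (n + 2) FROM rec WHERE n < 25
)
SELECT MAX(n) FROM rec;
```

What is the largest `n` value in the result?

Base: n=9, acc=9.
Iteration 1: 9 < 25 holds -> n = 9 + 2 = 11, acc = 9 + 11 = 20.
Iteration 2: 11 < 25 holds -> n = 11 + 2 = 13, acc = 20 + 13 = 33.
Iteration 3: 13 < 25 holds -> n = 13 + 2 = 15, acc = 33 + 15 = 48.
Iteration 4: 15 < 25 holds -> n = 15 + 2 = 17, acc = 48 + 17 = 65.
Iteration 5: 17 < 25 holds -> n = 17 + 2 = 19, acc = 65 + 19 = 84.
Iteration 6: 19 < 25 holds -> n = 19 + 2 = 21, acc = 84 + 21 = 105.
Iteration 7: 21 < 25 holds -> n = 21 + 2 = 23, acc = 105 + 23 = 128.
Iteration 8: 23 < 25 holds -> n = 23 + 2 = 25, acc = 128 + 25 = 153.
Iteration 9: 25 < 25 fails; recursion stops.
n values: 9, 11, 13, 15, 17, 19, 21, 23, 25; the maximum is 25.

25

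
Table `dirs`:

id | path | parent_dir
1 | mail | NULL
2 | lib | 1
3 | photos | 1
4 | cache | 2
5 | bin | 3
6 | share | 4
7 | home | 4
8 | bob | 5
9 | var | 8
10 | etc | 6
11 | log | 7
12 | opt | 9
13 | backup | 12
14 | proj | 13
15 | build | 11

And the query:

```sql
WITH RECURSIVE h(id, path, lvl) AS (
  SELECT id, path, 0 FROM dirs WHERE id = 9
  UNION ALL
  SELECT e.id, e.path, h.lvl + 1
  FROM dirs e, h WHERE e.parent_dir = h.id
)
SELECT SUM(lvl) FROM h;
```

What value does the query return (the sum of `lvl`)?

6

Base: id=9 (var) at lvl 0.
Iteration 1: rows with parent_dir in {9} -> opt (id 12, lvl 1).
Iteration 2: rows with parent_dir in {12} -> backup (id 13, lvl 2).
Iteration 3: rows with parent_dir in {13} -> proj (id 14, lvl 3).
Iteration 4: no rows with parent_dir in {14}; recursion stops.
SUM(lvl) = 0 + 1 + 2 + 3 = 6.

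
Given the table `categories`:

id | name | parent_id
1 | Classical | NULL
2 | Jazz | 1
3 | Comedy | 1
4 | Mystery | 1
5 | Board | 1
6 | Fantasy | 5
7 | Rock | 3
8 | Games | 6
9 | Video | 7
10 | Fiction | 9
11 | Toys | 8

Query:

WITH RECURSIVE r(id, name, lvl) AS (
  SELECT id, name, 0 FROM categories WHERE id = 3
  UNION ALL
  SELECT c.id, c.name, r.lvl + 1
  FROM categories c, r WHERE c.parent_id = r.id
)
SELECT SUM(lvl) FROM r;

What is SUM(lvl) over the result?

6

Base: id=3 (Comedy) at lvl 0.
Iteration 1: rows with parent_id in {3} -> Rock (id 7, lvl 1).
Iteration 2: rows with parent_id in {7} -> Video (id 9, lvl 2).
Iteration 3: rows with parent_id in {9} -> Fiction (id 10, lvl 3).
Iteration 4: no rows with parent_id in {10}; recursion stops.
SUM(lvl) = 0 + 1 + 2 + 3 = 6.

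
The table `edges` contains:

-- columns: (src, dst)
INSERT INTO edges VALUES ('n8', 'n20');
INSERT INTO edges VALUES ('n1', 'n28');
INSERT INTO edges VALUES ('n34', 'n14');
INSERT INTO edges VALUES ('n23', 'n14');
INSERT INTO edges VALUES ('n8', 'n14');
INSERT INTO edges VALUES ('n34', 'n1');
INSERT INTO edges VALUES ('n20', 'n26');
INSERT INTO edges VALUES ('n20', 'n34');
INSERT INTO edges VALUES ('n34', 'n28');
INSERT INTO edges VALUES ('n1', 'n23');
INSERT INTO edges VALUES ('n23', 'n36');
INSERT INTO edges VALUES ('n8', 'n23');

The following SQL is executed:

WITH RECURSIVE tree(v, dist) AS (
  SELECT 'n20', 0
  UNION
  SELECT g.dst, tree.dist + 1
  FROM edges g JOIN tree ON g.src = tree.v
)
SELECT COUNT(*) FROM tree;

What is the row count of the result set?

Base: (n20, dist=0).
Iteration 1: edges from {n20} -> (n26, dist=1), (n34, dist=1).
Iteration 2: edges from {n26,n34} -> (n1, dist=2), (n14, dist=2), (n28, dist=2).
Iteration 3: edges from {n1,n14,n28} -> (n23, dist=3), (n28, dist=3).
Iteration 4: edges from {n23,n28} -> (n14, dist=4), (n36, dist=4).
Iteration 5: no outgoing edges from {n14,n36}; recursion stops.
Total rows emitted: 10.

10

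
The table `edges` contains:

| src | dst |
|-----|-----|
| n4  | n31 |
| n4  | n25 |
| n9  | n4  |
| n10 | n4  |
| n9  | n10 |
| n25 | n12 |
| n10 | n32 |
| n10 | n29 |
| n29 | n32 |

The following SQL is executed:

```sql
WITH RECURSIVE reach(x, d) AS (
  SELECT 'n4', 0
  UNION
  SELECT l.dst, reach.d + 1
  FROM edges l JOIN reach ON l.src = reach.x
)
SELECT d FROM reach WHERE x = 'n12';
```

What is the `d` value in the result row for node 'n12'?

2

Base: (n4, d=0).
Iteration 1: edges from {n4} -> (n25, d=1), (n31, d=1).
Iteration 2: edges from {n25,n31} -> (n12, d=2).
Iteration 3: no outgoing edges from {n12}; recursion stops.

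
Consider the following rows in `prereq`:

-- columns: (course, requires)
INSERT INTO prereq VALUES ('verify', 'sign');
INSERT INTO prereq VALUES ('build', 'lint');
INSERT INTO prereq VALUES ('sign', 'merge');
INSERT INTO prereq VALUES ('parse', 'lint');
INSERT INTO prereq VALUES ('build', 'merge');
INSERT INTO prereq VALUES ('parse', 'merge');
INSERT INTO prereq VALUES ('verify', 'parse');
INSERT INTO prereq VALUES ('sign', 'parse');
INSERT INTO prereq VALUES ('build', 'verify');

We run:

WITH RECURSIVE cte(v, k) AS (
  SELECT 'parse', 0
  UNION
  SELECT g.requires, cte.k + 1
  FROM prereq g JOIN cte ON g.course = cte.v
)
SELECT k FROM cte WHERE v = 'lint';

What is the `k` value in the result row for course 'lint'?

Base: (parse, k=0).
Iteration 1: edges from {parse} -> (lint, k=1), (merge, k=1).
Iteration 2: no outgoing edges from {lint,merge}; recursion stops.

1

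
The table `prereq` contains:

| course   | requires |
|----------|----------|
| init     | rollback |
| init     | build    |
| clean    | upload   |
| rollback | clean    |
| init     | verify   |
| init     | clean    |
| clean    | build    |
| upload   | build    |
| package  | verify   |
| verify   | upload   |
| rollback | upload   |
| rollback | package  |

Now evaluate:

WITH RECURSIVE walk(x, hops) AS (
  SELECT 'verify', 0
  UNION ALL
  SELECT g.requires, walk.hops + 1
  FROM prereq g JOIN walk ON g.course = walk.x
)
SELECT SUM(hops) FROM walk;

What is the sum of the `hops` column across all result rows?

Base: (verify, hops=0).
Iteration 1: edges from {verify} -> (upload, hops=1).
Iteration 2: edges from {upload} -> (build, hops=2).
Iteration 3: no outgoing edges from {build}; recursion stops.
SUM(hops) = 0 + 1 + 2 = 3.

3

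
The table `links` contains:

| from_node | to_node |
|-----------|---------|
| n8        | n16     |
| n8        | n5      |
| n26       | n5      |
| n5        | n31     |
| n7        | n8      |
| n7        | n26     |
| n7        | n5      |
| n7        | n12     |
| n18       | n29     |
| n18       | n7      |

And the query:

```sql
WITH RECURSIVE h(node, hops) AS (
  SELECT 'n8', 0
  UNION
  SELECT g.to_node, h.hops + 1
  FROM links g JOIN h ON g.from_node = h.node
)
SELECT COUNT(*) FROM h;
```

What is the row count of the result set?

4

Base: (n8, hops=0).
Iteration 1: edges from {n8} -> (n16, hops=1), (n5, hops=1).
Iteration 2: edges from {n16,n5} -> (n31, hops=2).
Iteration 3: no outgoing edges from {n31}; recursion stops.
Total rows emitted: 4.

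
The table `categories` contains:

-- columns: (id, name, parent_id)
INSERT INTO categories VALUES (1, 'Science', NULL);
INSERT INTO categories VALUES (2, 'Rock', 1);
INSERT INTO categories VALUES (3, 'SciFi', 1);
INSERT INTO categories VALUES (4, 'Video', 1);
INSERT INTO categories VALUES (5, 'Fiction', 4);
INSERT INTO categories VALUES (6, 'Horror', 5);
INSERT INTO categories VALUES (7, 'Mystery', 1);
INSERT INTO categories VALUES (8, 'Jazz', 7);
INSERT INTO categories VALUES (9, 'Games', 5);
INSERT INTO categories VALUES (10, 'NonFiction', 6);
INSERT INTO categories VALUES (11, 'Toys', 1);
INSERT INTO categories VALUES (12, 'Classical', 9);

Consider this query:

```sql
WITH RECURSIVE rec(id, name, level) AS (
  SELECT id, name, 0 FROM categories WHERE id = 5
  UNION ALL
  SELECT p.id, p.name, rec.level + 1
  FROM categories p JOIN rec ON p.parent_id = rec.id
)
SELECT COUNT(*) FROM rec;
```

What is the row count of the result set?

Base: id=5 (Fiction) at level 0.
Iteration 1: rows with parent_id in {5} -> Horror (id 6, level 1), Games (id 9, level 1).
Iteration 2: rows with parent_id in {6,9} -> NonFiction (id 10, level 2), Classical (id 12, level 2).
Iteration 3: no rows with parent_id in {10,12}; recursion stops.
Total rows emitted: 5.

5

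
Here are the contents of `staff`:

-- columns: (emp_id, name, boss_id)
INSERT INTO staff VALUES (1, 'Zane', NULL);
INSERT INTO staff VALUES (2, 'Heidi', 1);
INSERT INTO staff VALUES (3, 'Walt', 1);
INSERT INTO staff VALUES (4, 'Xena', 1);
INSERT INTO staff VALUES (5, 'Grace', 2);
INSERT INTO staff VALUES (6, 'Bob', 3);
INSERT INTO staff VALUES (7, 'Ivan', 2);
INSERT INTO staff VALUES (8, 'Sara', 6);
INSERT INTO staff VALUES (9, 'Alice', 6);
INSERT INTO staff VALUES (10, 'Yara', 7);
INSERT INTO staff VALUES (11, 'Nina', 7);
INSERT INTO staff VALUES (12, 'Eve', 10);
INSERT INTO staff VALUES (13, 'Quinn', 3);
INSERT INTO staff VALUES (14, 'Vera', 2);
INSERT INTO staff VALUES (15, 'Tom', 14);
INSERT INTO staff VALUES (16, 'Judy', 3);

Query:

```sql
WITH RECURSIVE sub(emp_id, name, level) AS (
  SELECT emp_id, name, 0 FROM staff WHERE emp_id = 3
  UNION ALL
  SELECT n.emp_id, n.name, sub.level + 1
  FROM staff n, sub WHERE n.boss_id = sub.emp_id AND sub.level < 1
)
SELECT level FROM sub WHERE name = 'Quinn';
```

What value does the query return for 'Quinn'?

Base: emp_id=3 (Walt) at level 0.
Iteration 1: rows with boss_id in {3} -> Bob (id 6, level 1), Quinn (id 13, level 1), Judy (id 16, level 1).
Iteration 2: level < 1 fails for all current rows; recursion stops.

1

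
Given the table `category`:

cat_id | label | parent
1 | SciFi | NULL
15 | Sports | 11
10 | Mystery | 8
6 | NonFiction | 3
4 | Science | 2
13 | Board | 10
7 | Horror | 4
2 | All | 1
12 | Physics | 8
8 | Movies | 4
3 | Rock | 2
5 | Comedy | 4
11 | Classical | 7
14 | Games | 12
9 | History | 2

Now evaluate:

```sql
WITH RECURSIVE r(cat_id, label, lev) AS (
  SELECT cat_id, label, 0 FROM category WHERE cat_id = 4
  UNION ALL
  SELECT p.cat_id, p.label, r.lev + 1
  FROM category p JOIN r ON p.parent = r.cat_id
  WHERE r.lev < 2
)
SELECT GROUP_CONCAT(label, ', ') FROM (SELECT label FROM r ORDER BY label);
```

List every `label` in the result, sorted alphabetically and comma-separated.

Classical, Comedy, Horror, Movies, Mystery, Physics, Science

Base: cat_id=4 (Science) at lev 0.
Iteration 1: rows with parent in {4} -> Comedy (id 5, lev 1), Horror (id 7, lev 1), Movies (id 8, lev 1).
Iteration 2: rows with parent in {5,7,8} -> Mystery (id 10, lev 2), Classical (id 11, lev 2), Physics (id 12, lev 2).
Iteration 3: lev < 2 fails for all current rows; recursion stops.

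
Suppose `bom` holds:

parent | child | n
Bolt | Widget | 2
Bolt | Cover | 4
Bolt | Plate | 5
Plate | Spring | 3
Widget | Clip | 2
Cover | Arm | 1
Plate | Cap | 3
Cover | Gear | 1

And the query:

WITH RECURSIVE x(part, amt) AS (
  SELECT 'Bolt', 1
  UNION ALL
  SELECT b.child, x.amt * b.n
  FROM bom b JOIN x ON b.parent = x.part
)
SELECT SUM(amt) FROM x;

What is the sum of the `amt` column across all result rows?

Base: (Bolt, amt=1).
Iteration 1: components of {Bolt} -> Cover = 1*4 = 4, Plate = 1*5 = 5, Widget = 1*2 = 2.
Iteration 2: components of {Cover,Plate,Widget} -> Arm = 4*1 = 4, Cap = 5*3 = 15, Clip = 2*2 = 4, Gear = 4*1 = 4, Spring = 5*3 = 15.
Iteration 3: no further components; recursion stops.
SUM(amt) = 1 + 2 + 4 + 5 + 4 + 4 + 4 + 15 + 15 = 54.

54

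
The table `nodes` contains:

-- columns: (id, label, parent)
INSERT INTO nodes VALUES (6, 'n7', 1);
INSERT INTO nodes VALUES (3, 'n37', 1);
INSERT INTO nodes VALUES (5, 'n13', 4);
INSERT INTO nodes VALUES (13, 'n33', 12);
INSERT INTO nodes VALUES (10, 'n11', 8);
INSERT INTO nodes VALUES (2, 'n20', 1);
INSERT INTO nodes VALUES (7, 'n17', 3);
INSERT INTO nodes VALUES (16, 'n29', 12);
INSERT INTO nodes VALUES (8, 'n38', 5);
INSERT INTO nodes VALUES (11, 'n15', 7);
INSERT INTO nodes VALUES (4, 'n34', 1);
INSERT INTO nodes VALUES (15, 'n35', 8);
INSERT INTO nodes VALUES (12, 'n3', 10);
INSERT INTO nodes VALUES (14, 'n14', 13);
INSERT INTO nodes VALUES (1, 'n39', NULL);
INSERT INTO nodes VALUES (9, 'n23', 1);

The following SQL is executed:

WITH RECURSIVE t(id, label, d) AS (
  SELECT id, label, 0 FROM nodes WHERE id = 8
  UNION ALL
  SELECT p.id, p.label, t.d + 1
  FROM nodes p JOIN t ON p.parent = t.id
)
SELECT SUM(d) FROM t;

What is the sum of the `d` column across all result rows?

Base: id=8 (n38) at d 0.
Iteration 1: rows with parent in {8} -> n11 (id 10, d 1), n35 (id 15, d 1).
Iteration 2: rows with parent in {10,15} -> n3 (id 12, d 2).
Iteration 3: rows with parent in {12} -> n33 (id 13, d 3), n29 (id 16, d 3).
Iteration 4: rows with parent in {13,16} -> n14 (id 14, d 4).
Iteration 5: no rows with parent in {14}; recursion stops.
SUM(d) = 0 + 1 + 1 + 2 + 3 + 3 + 4 = 14.

14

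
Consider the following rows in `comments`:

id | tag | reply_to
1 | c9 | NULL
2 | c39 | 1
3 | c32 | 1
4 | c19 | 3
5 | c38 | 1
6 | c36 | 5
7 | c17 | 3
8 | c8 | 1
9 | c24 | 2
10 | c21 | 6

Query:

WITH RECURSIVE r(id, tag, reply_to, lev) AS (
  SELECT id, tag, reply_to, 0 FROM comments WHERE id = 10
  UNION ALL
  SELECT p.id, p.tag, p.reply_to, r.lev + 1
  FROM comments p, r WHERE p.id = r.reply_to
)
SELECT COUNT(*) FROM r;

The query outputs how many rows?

Base: id=10 (c21), reply_to=6, lev 0.
Iteration 1: join on id=6 -> c36 (id 6, reply_to=5, lev 1).
Iteration 2: join on id=5 -> c38 (id 5, reply_to=1, lev 2).
Iteration 3: join on id=1 -> c9 (id 1, reply_to=NULL, lev 3).
Iteration 4: reply_to is NULL; no match; recursion stops.
Total rows emitted: 4.

4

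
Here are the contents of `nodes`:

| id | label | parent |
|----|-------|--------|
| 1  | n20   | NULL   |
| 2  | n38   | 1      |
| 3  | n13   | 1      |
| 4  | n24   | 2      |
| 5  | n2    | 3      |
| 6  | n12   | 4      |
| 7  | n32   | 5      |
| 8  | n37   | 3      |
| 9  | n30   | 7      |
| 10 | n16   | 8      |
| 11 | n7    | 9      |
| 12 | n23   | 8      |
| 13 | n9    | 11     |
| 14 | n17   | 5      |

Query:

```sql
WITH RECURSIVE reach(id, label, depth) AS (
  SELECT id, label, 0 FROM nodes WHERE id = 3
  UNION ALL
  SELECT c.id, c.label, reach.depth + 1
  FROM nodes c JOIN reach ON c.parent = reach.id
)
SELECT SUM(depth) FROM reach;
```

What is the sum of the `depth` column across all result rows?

Base: id=3 (n13) at depth 0.
Iteration 1: rows with parent in {3} -> n2 (id 5, depth 1), n37 (id 8, depth 1).
Iteration 2: rows with parent in {5,8} -> n32 (id 7, depth 2), n16 (id 10, depth 2), n23 (id 12, depth 2), n17 (id 14, depth 2).
Iteration 3: rows with parent in {7,10,12,14} -> n30 (id 9, depth 3).
Iteration 4: rows with parent in {9} -> n7 (id 11, depth 4).
Iteration 5: rows with parent in {11} -> n9 (id 13, depth 5).
Iteration 6: no rows with parent in {13}; recursion stops.
SUM(depth) = 0 + 1 + 1 + 2 + 2 + 2 + 2 + 3 + 4 + 5 = 22.

22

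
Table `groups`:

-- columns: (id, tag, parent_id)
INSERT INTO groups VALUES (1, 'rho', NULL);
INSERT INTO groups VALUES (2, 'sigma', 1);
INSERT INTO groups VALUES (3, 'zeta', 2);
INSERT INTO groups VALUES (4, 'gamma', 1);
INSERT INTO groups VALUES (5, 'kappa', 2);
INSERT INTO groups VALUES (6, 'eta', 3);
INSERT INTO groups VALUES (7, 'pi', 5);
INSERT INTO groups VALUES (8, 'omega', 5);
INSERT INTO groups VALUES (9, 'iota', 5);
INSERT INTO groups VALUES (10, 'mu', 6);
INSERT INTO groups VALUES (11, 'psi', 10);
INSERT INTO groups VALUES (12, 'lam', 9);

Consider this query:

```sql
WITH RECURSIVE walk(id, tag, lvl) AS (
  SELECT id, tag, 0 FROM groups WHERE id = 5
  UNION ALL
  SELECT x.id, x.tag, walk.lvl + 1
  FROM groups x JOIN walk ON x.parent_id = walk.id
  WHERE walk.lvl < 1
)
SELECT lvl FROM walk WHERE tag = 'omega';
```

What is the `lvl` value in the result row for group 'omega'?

1

Base: id=5 (kappa) at lvl 0.
Iteration 1: rows with parent_id in {5} -> pi (id 7, lvl 1), omega (id 8, lvl 1), iota (id 9, lvl 1).
Iteration 2: lvl < 1 fails for all current rows; recursion stops.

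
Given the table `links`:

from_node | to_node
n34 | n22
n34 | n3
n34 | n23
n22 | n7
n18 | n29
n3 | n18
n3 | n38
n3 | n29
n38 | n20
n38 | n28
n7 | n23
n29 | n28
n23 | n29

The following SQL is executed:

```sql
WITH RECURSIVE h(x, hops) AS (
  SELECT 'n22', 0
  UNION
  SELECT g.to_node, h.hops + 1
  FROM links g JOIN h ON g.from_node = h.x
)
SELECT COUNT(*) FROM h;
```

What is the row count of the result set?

5

Base: (n22, hops=0).
Iteration 1: edges from {n22} -> (n7, hops=1).
Iteration 2: edges from {n7} -> (n23, hops=2).
Iteration 3: edges from {n23} -> (n29, hops=3).
Iteration 4: edges from {n29} -> (n28, hops=4).
Iteration 5: no outgoing edges from {n28}; recursion stops.
Total rows emitted: 5.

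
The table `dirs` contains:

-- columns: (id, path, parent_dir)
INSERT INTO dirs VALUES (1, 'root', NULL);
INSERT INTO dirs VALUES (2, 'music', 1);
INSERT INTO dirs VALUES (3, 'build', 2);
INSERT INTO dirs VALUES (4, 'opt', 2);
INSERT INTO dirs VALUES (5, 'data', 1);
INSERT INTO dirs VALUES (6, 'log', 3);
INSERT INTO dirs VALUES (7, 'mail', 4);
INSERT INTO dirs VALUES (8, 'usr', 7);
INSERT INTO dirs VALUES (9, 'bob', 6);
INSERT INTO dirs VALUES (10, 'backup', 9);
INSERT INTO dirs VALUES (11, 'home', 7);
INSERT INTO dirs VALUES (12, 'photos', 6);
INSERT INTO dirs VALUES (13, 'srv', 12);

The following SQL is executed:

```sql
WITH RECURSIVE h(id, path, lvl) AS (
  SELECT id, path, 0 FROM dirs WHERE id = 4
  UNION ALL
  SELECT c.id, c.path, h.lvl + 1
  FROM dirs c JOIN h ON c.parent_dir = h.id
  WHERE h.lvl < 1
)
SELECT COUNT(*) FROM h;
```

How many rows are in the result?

2

Base: id=4 (opt) at lvl 0.
Iteration 1: rows with parent_dir in {4} -> mail (id 7, lvl 1).
Iteration 2: lvl < 1 fails for all current rows; recursion stops.
Total rows emitted: 2.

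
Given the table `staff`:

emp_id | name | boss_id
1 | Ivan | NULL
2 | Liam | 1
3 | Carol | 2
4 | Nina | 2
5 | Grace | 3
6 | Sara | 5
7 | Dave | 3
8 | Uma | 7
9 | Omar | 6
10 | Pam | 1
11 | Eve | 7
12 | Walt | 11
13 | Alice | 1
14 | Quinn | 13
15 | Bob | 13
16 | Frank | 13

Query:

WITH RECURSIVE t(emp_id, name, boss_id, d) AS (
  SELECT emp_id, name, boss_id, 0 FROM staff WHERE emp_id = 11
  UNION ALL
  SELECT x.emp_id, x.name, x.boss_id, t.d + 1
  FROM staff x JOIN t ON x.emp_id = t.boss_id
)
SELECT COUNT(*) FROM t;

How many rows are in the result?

5

Base: emp_id=11 (Eve), boss_id=7, d 0.
Iteration 1: join on emp_id=7 -> Dave (id 7, boss_id=3, d 1).
Iteration 2: join on emp_id=3 -> Carol (id 3, boss_id=2, d 2).
Iteration 3: join on emp_id=2 -> Liam (id 2, boss_id=1, d 3).
Iteration 4: join on emp_id=1 -> Ivan (id 1, boss_id=NULL, d 4).
Iteration 5: boss_id is NULL; no match; recursion stops.
Total rows emitted: 5.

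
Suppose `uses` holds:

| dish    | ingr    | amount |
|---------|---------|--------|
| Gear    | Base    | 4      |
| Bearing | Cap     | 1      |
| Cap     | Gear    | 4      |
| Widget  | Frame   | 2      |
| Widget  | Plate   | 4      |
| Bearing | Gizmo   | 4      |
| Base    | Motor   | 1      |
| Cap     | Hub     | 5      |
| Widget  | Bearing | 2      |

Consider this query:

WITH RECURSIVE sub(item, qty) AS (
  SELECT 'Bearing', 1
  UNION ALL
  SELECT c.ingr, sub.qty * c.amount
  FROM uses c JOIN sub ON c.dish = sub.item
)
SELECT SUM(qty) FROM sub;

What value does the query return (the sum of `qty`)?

47

Base: (Bearing, qty=1).
Iteration 1: components of {Bearing} -> Cap = 1*1 = 1, Gizmo = 1*4 = 4.
Iteration 2: components of {Cap,Gizmo} -> Gear = 1*4 = 4, Hub = 1*5 = 5.
Iteration 3: components of {Gear,Hub} -> Base = 4*4 = 16.
Iteration 4: components of {Base} -> Motor = 16*1 = 16.
Iteration 5: no further components; recursion stops.
SUM(qty) = 1 + 4 + 1 + 4 + 5 + 16 + 16 = 47.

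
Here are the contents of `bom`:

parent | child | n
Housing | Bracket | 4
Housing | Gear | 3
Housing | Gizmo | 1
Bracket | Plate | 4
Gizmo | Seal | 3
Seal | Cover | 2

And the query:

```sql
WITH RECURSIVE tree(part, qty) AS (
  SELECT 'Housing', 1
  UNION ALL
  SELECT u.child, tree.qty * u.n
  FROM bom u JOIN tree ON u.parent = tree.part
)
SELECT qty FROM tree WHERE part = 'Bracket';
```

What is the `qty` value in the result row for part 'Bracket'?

Base: (Housing, qty=1).
Iteration 1: components of {Housing} -> Bracket = 1*4 = 4, Gear = 1*3 = 3, Gizmo = 1*1 = 1.
Iteration 2: components of {Bracket,Gear,Gizmo} -> Plate = 4*4 = 16, Seal = 1*3 = 3.
Iteration 3: components of {Plate,Seal} -> Cover = 3*2 = 6.
Iteration 4: no further components; recursion stops.

4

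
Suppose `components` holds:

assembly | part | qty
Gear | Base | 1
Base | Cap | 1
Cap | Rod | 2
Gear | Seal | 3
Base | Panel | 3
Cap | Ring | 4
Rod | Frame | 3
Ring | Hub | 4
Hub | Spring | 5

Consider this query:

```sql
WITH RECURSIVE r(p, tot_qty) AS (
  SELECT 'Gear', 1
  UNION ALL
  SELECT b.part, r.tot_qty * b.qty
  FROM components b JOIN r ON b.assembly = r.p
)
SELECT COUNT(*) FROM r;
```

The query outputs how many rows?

10

Base: (Gear, tot_qty=1).
Iteration 1: components of {Gear} -> Base = 1*1 = 1, Seal = 1*3 = 3.
Iteration 2: components of {Base,Seal} -> Cap = 1*1 = 1, Panel = 1*3 = 3.
Iteration 3: components of {Cap,Panel} -> Ring = 1*4 = 4, Rod = 1*2 = 2.
Iteration 4: components of {Ring,Rod} -> Frame = 2*3 = 6, Hub = 4*4 = 16.
Iteration 5: components of {Frame,Hub} -> Spring = 16*5 = 80.
Iteration 6: no further components; recursion stops.
Total rows emitted: 10.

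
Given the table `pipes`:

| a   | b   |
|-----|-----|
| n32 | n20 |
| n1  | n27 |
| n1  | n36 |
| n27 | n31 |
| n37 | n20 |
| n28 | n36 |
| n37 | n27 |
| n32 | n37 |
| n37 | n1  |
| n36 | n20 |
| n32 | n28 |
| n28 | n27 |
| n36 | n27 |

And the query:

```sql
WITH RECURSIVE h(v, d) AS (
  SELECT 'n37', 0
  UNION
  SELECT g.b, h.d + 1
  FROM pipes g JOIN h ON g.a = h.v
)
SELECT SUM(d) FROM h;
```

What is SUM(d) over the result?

Base: (n37, d=0).
Iteration 1: edges from {n37} -> (n1, d=1), (n20, d=1), (n27, d=1).
Iteration 2: edges from {n1,n20,n27} -> (n27, d=2), (n31, d=2), (n36, d=2).
Iteration 3: edges from {n27,n31,n36} -> (n20, d=3), (n27, d=3), (n31, d=3).
Iteration 4: edges from {n20,n27,n31} -> (n31, d=4).
Iteration 5: no outgoing edges from {n31}; recursion stops.
SUM(d) = 0 + 1 + 1 + 1 + 2 + 2 + 2 + 3 + 3 + 3 + 4 = 22.

22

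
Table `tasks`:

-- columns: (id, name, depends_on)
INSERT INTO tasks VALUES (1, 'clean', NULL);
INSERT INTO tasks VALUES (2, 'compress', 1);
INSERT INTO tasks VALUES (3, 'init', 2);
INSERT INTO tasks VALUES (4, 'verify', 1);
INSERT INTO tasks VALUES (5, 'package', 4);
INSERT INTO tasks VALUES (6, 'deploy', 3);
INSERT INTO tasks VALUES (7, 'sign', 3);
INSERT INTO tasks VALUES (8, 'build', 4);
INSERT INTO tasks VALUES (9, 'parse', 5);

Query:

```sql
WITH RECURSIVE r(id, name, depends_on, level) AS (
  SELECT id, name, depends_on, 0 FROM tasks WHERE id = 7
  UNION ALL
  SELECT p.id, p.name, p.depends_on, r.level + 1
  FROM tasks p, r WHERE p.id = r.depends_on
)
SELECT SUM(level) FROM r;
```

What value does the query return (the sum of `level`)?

6

Base: id=7 (sign), depends_on=3, level 0.
Iteration 1: join on id=3 -> init (id 3, depends_on=2, level 1).
Iteration 2: join on id=2 -> compress (id 2, depends_on=1, level 2).
Iteration 3: join on id=1 -> clean (id 1, depends_on=NULL, level 3).
Iteration 4: depends_on is NULL; no match; recursion stops.
SUM(level) = 0 + 1 + 2 + 3 = 6.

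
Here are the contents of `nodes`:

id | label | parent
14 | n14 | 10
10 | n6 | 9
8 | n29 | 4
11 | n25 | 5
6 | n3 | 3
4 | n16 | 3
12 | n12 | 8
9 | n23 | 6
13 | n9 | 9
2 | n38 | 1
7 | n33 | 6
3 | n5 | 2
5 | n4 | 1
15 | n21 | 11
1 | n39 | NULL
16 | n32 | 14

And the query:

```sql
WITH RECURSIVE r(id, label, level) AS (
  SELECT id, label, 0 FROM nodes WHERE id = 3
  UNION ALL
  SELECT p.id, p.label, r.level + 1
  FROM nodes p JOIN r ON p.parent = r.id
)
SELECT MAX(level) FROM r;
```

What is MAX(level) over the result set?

5

Base: id=3 (n5) at level 0.
Iteration 1: rows with parent in {3} -> n16 (id 4, level 1), n3 (id 6, level 1).
Iteration 2: rows with parent in {4,6} -> n33 (id 7, level 2), n29 (id 8, level 2), n23 (id 9, level 2).
Iteration 3: rows with parent in {7,8,9} -> n6 (id 10, level 3), n12 (id 12, level 3), n9 (id 13, level 3).
Iteration 4: rows with parent in {10,12,13} -> n14 (id 14, level 4).
Iteration 5: rows with parent in {14} -> n32 (id 16, level 5).
Iteration 6: no rows with parent in {16}; recursion stops.
level values: 0, 1, 1, 2, 2, 2, 3, 3, 3, 4, 5; the maximum is 5.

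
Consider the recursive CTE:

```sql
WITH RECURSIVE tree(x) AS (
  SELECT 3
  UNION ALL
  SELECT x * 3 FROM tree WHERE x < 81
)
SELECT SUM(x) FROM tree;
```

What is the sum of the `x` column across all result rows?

120

Base: x=3.
Iteration 1: 3 < 81 holds -> x = 3 * 3 = 9.
Iteration 2: 9 < 81 holds -> x = 9 * 3 = 27.
Iteration 3: 27 < 81 holds -> x = 27 * 3 = 81.
Iteration 4: 81 < 81 fails; recursion stops.
SUM(x) = 3 + 9 + 27 + 81 = 120.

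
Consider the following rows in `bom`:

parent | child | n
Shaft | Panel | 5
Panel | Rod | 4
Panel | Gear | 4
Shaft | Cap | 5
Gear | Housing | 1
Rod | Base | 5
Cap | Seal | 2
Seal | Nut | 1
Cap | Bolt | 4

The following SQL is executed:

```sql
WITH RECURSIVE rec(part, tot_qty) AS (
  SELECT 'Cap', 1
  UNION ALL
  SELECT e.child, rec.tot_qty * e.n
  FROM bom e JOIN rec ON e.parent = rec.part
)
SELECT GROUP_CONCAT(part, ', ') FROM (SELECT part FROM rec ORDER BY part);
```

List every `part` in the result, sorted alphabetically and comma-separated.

Bolt, Cap, Nut, Seal

Base: (Cap, tot_qty=1).
Iteration 1: components of {Cap} -> Bolt = 1*4 = 4, Seal = 1*2 = 2.
Iteration 2: components of {Bolt,Seal} -> Nut = 2*1 = 2.
Iteration 3: no further components; recursion stops.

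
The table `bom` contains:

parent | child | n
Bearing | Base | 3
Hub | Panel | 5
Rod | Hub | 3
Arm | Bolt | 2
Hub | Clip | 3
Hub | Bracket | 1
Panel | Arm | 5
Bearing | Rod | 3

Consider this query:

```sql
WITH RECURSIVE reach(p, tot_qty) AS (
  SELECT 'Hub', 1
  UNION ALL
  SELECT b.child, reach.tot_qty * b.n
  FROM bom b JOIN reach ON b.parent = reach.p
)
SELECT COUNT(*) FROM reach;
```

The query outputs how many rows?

6

Base: (Hub, tot_qty=1).
Iteration 1: components of {Hub} -> Bracket = 1*1 = 1, Clip = 1*3 = 3, Panel = 1*5 = 5.
Iteration 2: components of {Bracket,Clip,Panel} -> Arm = 5*5 = 25.
Iteration 3: components of {Arm} -> Bolt = 25*2 = 50.
Iteration 4: no further components; recursion stops.
Total rows emitted: 6.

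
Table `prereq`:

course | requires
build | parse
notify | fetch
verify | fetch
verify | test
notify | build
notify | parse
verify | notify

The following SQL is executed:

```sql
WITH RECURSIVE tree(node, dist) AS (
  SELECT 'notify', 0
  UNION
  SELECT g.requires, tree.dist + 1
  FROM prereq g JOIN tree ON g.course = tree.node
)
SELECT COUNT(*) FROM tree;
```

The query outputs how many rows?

5

Base: (notify, dist=0).
Iteration 1: edges from {notify} -> (build, dist=1), (fetch, dist=1), (parse, dist=1).
Iteration 2: edges from {build,fetch,parse} -> (parse, dist=2).
Iteration 3: no outgoing edges from {parse}; recursion stops.
Total rows emitted: 5.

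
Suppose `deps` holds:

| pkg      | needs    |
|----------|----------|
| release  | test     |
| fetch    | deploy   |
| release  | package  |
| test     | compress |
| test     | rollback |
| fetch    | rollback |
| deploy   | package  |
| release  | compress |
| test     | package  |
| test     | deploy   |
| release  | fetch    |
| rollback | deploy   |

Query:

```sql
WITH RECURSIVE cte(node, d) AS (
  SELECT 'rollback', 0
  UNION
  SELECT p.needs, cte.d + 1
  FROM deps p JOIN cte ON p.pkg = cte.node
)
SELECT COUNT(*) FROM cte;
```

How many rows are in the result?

Base: (rollback, d=0).
Iteration 1: edges from {rollback} -> (deploy, d=1).
Iteration 2: edges from {deploy} -> (package, d=2).
Iteration 3: no outgoing edges from {package}; recursion stops.
Total rows emitted: 3.

3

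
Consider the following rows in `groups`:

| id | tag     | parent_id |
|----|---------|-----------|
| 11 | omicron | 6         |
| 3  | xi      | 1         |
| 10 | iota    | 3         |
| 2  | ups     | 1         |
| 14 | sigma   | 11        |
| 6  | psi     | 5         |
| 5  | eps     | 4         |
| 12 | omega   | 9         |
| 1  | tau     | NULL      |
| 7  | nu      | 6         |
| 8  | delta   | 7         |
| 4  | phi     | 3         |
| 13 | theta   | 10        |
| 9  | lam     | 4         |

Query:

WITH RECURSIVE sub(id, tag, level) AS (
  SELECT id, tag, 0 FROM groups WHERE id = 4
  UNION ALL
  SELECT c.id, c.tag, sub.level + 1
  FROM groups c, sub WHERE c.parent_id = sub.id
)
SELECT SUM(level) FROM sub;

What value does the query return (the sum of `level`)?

Base: id=4 (phi) at level 0.
Iteration 1: rows with parent_id in {4} -> eps (id 5, level 1), lam (id 9, level 1).
Iteration 2: rows with parent_id in {5,9} -> psi (id 6, level 2), omega (id 12, level 2).
Iteration 3: rows with parent_id in {6,12} -> nu (id 7, level 3), omicron (id 11, level 3).
Iteration 4: rows with parent_id in {7,11} -> delta (id 8, level 4), sigma (id 14, level 4).
Iteration 5: no rows with parent_id in {8,14}; recursion stops.
SUM(level) = 0 + 1 + 1 + 2 + 2 + 3 + 3 + 4 + 4 = 20.

20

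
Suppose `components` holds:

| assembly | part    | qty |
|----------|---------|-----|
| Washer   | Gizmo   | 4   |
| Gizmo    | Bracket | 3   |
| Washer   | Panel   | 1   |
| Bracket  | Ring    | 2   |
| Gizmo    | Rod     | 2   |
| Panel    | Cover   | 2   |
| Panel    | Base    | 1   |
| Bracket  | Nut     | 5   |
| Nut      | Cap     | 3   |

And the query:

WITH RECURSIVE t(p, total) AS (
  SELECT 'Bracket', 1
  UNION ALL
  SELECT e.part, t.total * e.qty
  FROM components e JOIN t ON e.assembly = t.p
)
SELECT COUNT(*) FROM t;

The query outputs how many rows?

4

Base: (Bracket, total=1).
Iteration 1: components of {Bracket} -> Nut = 1*5 = 5, Ring = 1*2 = 2.
Iteration 2: components of {Nut,Ring} -> Cap = 5*3 = 15.
Iteration 3: no further components; recursion stops.
Total rows emitted: 4.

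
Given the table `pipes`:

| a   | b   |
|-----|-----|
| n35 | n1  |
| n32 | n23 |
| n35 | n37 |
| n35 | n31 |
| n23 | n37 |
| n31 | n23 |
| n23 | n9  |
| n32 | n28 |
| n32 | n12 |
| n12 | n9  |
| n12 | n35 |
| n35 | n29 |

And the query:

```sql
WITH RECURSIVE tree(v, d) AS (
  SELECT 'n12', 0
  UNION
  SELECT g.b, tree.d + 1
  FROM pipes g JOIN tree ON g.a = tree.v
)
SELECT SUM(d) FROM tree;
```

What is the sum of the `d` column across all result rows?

Base: (n12, d=0).
Iteration 1: edges from {n12} -> (n35, d=1), (n9, d=1).
Iteration 2: edges from {n35,n9} -> (n1, d=2), (n29, d=2), (n31, d=2), (n37, d=2).
Iteration 3: edges from {n1,n29,n31,n37} -> (n23, d=3).
Iteration 4: edges from {n23} -> (n37, d=4), (n9, d=4).
Iteration 5: no outgoing edges from {n37,n9}; recursion stops.
SUM(d) = 0 + 1 + 1 + 2 + 2 + 2 + 2 + 3 + 4 + 4 = 21.

21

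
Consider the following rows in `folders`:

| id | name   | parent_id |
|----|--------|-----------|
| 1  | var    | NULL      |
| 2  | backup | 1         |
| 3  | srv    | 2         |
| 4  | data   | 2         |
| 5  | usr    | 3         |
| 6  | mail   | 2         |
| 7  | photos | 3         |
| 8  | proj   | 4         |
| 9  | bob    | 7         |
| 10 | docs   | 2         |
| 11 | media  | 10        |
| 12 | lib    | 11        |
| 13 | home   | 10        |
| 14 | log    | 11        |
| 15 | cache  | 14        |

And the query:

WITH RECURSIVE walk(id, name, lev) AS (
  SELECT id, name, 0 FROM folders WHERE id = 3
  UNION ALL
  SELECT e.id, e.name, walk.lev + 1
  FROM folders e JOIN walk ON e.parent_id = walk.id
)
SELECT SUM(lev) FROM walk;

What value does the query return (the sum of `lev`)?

4

Base: id=3 (srv) at lev 0.
Iteration 1: rows with parent_id in {3} -> usr (id 5, lev 1), photos (id 7, lev 1).
Iteration 2: rows with parent_id in {5,7} -> bob (id 9, lev 2).
Iteration 3: no rows with parent_id in {9}; recursion stops.
SUM(lev) = 0 + 1 + 1 + 2 = 4.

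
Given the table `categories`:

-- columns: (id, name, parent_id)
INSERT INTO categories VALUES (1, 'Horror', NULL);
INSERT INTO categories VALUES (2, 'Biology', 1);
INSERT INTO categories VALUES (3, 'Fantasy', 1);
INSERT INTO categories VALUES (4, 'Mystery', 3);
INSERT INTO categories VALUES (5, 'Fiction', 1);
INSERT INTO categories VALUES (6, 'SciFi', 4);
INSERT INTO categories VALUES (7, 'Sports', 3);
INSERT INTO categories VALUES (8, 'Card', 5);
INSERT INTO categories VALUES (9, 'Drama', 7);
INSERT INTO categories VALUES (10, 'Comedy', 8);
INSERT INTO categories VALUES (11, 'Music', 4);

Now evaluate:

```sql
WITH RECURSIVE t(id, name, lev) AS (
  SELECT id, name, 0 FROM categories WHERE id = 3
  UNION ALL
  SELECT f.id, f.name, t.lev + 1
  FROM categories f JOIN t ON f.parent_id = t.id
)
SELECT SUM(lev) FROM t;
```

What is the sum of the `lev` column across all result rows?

Base: id=3 (Fantasy) at lev 0.
Iteration 1: rows with parent_id in {3} -> Mystery (id 4, lev 1), Sports (id 7, lev 1).
Iteration 2: rows with parent_id in {4,7} -> SciFi (id 6, lev 2), Drama (id 9, lev 2), Music (id 11, lev 2).
Iteration 3: no rows with parent_id in {6,9,11}; recursion stops.
SUM(lev) = 0 + 1 + 1 + 2 + 2 + 2 = 8.

8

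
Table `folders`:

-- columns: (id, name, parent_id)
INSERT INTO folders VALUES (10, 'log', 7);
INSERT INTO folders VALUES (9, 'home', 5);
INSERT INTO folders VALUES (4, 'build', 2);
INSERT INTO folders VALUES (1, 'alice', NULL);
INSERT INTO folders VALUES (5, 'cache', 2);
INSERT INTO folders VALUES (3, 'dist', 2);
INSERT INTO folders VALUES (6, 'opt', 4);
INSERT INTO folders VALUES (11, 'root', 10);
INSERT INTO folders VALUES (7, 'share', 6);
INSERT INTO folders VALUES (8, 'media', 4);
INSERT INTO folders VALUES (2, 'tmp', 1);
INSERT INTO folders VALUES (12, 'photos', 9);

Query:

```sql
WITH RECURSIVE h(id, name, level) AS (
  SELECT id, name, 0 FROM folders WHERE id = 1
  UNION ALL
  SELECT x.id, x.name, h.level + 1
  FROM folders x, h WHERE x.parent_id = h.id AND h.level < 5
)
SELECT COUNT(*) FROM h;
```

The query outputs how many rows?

11

Base: id=1 (alice) at level 0.
Iteration 1: rows with parent_id in {1} -> tmp (id 2, level 1).
Iteration 2: rows with parent_id in {2} -> dist (id 3, level 2), build (id 4, level 2), cache (id 5, level 2).
Iteration 3: rows with parent_id in {3,4,5} -> opt (id 6, level 3), media (id 8, level 3), home (id 9, level 3).
Iteration 4: rows with parent_id in {6,8,9} -> share (id 7, level 4), photos (id 12, level 4).
Iteration 5: rows with parent_id in {7,12} -> log (id 10, level 5).
Iteration 6: level < 5 fails for all current rows; recursion stops.
Total rows emitted: 11.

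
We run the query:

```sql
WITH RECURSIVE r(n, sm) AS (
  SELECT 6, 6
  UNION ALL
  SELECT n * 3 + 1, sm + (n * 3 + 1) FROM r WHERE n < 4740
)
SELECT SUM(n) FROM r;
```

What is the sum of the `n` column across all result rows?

Base: n=6, sm=6.
Iteration 1: 6 < 4740 holds -> n = 6 * 3 + 1 = 19, sm = 6 + 19 = 25.
Iteration 2: 19 < 4740 holds -> n = 19 * 3 + 1 = 58, sm = 25 + 58 = 83.
Iteration 3: 58 < 4740 holds -> n = 58 * 3 + 1 = 175, sm = 83 + 175 = 258.
Iteration 4: 175 < 4740 holds -> n = 175 * 3 + 1 = 526, sm = 258 + 526 = 784.
Iteration 5: 526 < 4740 holds -> n = 526 * 3 + 1 = 1579, sm = 784 + 1579 = 2363.
Iteration 6: 1579 < 4740 holds -> n = 1579 * 3 + 1 = 4738, sm = 2363 + 4738 = 7101.
Iteration 7: 4738 < 4740 holds -> n = 4738 * 3 + 1 = 14215, sm = 7101 + 14215 = 21316.
Iteration 8: 14215 < 4740 fails; recursion stops.
SUM(n) = 6 + 19 + 58 + 175 + 526 + 1579 + 4738 + 14215 = 21316.

21316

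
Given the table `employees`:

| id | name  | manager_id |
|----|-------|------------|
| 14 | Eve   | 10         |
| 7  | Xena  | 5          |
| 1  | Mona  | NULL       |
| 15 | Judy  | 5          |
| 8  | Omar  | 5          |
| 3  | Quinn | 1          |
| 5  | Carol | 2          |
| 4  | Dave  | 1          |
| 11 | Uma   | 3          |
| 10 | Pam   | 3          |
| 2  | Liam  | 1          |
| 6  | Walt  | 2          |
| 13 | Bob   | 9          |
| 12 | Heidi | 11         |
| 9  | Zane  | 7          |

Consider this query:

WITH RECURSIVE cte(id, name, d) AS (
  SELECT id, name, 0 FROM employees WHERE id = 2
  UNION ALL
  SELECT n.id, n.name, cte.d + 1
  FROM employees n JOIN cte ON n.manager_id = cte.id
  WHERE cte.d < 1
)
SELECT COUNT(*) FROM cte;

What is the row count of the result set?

3

Base: id=2 (Liam) at d 0.
Iteration 1: rows with manager_id in {2} -> Carol (id 5, d 1), Walt (id 6, d 1).
Iteration 2: d < 1 fails for all current rows; recursion stops.
Total rows emitted: 3.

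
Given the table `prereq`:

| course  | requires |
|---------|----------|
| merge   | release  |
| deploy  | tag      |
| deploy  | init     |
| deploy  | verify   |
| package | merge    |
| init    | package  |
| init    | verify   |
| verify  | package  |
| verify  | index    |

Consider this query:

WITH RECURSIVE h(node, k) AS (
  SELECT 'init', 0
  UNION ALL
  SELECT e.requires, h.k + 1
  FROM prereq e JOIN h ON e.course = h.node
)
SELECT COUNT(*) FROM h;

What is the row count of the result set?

Base: (init, k=0).
Iteration 1: edges from {init} -> (package, k=1), (verify, k=1).
Iteration 2: edges from {package,verify} -> (index, k=2), (merge, k=2), (package, k=2).
Iteration 3: edges from {index,merge,package} -> (merge, k=3), (release, k=3).
Iteration 4: edges from {merge,release} -> (release, k=4).
Iteration 5: no outgoing edges from {release}; recursion stops.
Total rows emitted: 9.

9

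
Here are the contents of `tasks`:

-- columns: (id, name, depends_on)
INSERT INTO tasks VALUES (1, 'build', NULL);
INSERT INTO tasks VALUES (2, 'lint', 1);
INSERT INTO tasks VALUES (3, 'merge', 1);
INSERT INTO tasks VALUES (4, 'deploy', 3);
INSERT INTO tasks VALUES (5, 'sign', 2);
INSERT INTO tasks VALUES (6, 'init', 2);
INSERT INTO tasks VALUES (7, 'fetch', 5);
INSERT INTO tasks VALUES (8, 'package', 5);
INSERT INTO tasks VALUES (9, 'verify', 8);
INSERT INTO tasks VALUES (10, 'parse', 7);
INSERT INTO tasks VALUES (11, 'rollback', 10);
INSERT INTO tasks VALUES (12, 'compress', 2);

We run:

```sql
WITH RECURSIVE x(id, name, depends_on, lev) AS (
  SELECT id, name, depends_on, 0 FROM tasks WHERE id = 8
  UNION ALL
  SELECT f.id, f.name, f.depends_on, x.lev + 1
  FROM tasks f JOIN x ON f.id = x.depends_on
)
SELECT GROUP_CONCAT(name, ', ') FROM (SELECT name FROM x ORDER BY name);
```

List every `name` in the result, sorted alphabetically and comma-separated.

build, lint, package, sign

Base: id=8 (package), depends_on=5, lev 0.
Iteration 1: join on id=5 -> sign (id 5, depends_on=2, lev 1).
Iteration 2: join on id=2 -> lint (id 2, depends_on=1, lev 2).
Iteration 3: join on id=1 -> build (id 1, depends_on=NULL, lev 3).
Iteration 4: depends_on is NULL; no match; recursion stops.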